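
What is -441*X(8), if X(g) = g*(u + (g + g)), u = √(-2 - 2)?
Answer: -56448 - 7056*I ≈ -56448.0 - 7056.0*I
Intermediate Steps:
u = 2*I (u = √(-4) = 2*I ≈ 2.0*I)
X(g) = g*(2*I + 2*g) (X(g) = g*(2*I + (g + g)) = g*(2*I + 2*g))
-441*X(8) = -882*8*(I + 8) = -882*8*(8 + I) = -441*(128 + 16*I) = -56448 - 7056*I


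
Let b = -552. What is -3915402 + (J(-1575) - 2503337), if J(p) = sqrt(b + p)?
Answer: -6418739 + I*sqrt(2127) ≈ -6.4187e+6 + 46.119*I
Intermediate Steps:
J(p) = sqrt(-552 + p)
-3915402 + (J(-1575) - 2503337) = -3915402 + (sqrt(-552 - 1575) - 2503337) = -3915402 + (sqrt(-2127) - 2503337) = -3915402 + (I*sqrt(2127) - 2503337) = -3915402 + (-2503337 + I*sqrt(2127)) = -6418739 + I*sqrt(2127)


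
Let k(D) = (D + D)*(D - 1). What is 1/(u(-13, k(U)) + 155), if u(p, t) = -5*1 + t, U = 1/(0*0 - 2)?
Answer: 2/303 ≈ 0.0066007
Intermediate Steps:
U = -½ (U = 1/(0 - 2) = 1/(-2) = -½ ≈ -0.50000)
k(D) = 2*D*(-1 + D) (k(D) = (2*D)*(-1 + D) = 2*D*(-1 + D))
u(p, t) = -5 + t
1/(u(-13, k(U)) + 155) = 1/((-5 + 2*(-½)*(-1 - ½)) + 155) = 1/((-5 + 2*(-½)*(-3/2)) + 155) = 1/((-5 + 3/2) + 155) = 1/(-7/2 + 155) = 1/(303/2) = 2/303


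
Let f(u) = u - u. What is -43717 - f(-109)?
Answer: -43717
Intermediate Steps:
f(u) = 0
-43717 - f(-109) = -43717 - 1*0 = -43717 + 0 = -43717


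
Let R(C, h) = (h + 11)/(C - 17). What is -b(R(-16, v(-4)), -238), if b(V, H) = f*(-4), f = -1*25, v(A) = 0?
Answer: -100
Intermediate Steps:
f = -25
R(C, h) = (11 + h)/(-17 + C)
b(V, H) = 100 (b(V, H) = -25*(-4) = 100)
-b(R(-16, v(-4)), -238) = -1*100 = -100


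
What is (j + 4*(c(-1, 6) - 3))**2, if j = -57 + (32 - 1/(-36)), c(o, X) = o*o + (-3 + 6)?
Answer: 570025/1296 ≈ 439.83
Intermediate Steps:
c(o, X) = 3 + o**2 (c(o, X) = o**2 + 3 = 3 + o**2)
j = -899/36 (j = -57 + (32 - 1*(-1/36)) = -57 + (32 + 1/36) = -57 + 1153/36 = -899/36 ≈ -24.972)
(j + 4*(c(-1, 6) - 3))**2 = (-899/36 + 4*((3 + (-1)**2) - 3))**2 = (-899/36 + 4*((3 + 1) - 3))**2 = (-899/36 + 4*(4 - 3))**2 = (-899/36 + 4*1)**2 = (-899/36 + 4)**2 = (-755/36)**2 = 570025/1296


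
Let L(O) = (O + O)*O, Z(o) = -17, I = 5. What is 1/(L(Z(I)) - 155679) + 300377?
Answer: 46588773076/155101 ≈ 3.0038e+5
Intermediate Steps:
L(O) = 2*O² (L(O) = (2*O)*O = 2*O²)
1/(L(Z(I)) - 155679) + 300377 = 1/(2*(-17)² - 155679) + 300377 = 1/(2*289 - 155679) + 300377 = 1/(578 - 155679) + 300377 = 1/(-155101) + 300377 = -1/155101 + 300377 = 46588773076/155101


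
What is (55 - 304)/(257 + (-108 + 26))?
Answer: -249/175 ≈ -1.4229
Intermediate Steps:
(55 - 304)/(257 + (-108 + 26)) = -249/(257 - 82) = -249/175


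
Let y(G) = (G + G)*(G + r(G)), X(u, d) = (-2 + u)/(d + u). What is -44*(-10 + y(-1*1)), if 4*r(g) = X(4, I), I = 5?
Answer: 3212/9 ≈ 356.89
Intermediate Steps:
X(u, d) = (-2 + u)/(d + u)
r(g) = 1/18 (r(g) = ((-2 + 4)/(5 + 4))/4 = (2/9)/4 = ((⅑)*2)/4 = (¼)*(2/9) = 1/18)
y(G) = 2*G*(1/18 + G) (y(G) = (G + G)*(G + 1/18) = (2*G)*(1/18 + G) = 2*G*(1/18 + G))
-44*(-10 + y(-1*1)) = -44*(-10 + (-1*1)*(1 + 18*(-1*1))/9) = -44*(-10 + (⅑)*(-1)*(1 + 18*(-1))) = -44*(-10 + (⅑)*(-1)*(1 - 18)) = -44*(-10 + (⅑)*(-1)*(-17)) = -44*(-10 + 17/9) = -44*(-73/9) = 3212/9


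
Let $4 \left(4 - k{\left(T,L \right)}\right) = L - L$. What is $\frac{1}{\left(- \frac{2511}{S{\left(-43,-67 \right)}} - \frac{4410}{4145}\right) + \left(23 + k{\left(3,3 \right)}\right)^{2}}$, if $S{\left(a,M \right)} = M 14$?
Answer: $\frac{777602}{568126161} \approx 0.0013687$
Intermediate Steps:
$S{\left(a,M \right)} = 14 M$
$k{\left(T,L \right)} = 4$ ($k{\left(T,L \right)} = 4 - \frac{L - L}{4} = 4 - 0 = 4 + 0 = 4$)
$\frac{1}{\left(- \frac{2511}{S{\left(-43,-67 \right)}} - \frac{4410}{4145}\right) + \left(23 + k{\left(3,3 \right)}\right)^{2}} = \frac{1}{\left(- \frac{2511}{14 \left(-67\right)} - \frac{4410}{4145}\right) + \left(23 + 4\right)^{2}} = \frac{1}{\left(- \frac{2511}{-938} - \frac{882}{829}\right) + 27^{2}} = \frac{1}{\left(\left(-2511\right) \left(- \frac{1}{938}\right) - \frac{882}{829}\right) + 729} = \frac{1}{\left(\frac{2511}{938} - \frac{882}{829}\right) + 729} = \frac{1}{\frac{1254303}{777602} + 729} = \frac{1}{\frac{568126161}{777602}} = \frac{777602}{568126161}$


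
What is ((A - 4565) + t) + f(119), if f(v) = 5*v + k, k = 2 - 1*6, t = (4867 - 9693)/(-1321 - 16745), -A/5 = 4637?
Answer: -245324834/9033 ≈ -27159.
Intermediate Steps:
A = -23185 (A = -5*4637 = -23185)
t = 2413/9033 (t = -4826/(-18066) = -4826*(-1/18066) = 2413/9033 ≈ 0.26713)
k = -4 (k = 2 - 6 = -4)
f(v) = -4 + 5*v (f(v) = 5*v - 4 = -4 + 5*v)
((A - 4565) + t) + f(119) = ((-23185 - 4565) + 2413/9033) + (-4 + 5*119) = (-27750 + 2413/9033) + (-4 + 595) = -250663337/9033 + 591 = -245324834/9033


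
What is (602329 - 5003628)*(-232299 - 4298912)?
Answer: 19943214443089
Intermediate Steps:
(602329 - 5003628)*(-232299 - 4298912) = -4401299*(-4531211) = 19943214443089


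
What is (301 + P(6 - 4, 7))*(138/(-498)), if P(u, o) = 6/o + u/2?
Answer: -48760/581 ≈ -83.924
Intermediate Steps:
P(u, o) = u/2 + 6/o (P(u, o) = 6/o + u*(½) = 6/o + u/2 = u/2 + 6/o)
(301 + P(6 - 4, 7))*(138/(-498)) = (301 + ((6 - 4)/2 + 6/7))*(138/(-498)) = (301 + ((½)*2 + 6*(⅐)))*(138*(-1/498)) = (301 + (1 + 6/7))*(-23/83) = (301 + 13/7)*(-23/83) = (2120/7)*(-23/83) = -48760/581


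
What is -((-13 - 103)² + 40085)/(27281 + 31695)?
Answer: -53541/58976 ≈ -0.90784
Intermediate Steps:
-((-13 - 103)² + 40085)/(27281 + 31695) = -((-116)² + 40085)/58976 = -(13456 + 40085)/58976 = -53541/58976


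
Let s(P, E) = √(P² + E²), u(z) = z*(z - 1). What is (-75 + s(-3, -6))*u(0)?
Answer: 0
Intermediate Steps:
u(z) = z*(-1 + z)
s(P, E) = √(E² + P²)
(-75 + s(-3, -6))*u(0) = (-75 + √((-6)² + (-3)²))*(0*(-1 + 0)) = (-75 + √(36 + 9))*(0*(-1)) = (-75 + √45)*0 = (-75 + 3*√5)*0 = 0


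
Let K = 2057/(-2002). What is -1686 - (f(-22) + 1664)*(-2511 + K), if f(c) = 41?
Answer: 779200393/182 ≈ 4.2813e+6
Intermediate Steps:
K = -187/182 (K = 2057*(-1/2002) = -187/182 ≈ -1.0275)
-1686 - (f(-22) + 1664)*(-2511 + K) = -1686 - (41 + 1664)*(-2511 - 187/182) = -1686 - 1705*(-457189)/182 = -1686 - 1*(-779507245/182) = -1686 + 779507245/182 = 779200393/182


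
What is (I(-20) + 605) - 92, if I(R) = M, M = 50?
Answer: 563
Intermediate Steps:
I(R) = 50
(I(-20) + 605) - 92 = (50 + 605) - 92 = 655 - 92 = 563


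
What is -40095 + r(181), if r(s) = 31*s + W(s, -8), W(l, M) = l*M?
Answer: -35932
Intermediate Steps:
W(l, M) = M*l
r(s) = 23*s (r(s) = 31*s - 8*s = 23*s)
-40095 + r(181) = -40095 + 23*181 = -40095 + 4163 = -35932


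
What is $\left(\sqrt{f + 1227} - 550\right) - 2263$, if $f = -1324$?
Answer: $-2813 + i \sqrt{97} \approx -2813.0 + 9.8489 i$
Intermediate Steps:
$\left(\sqrt{f + 1227} - 550\right) - 2263 = \left(\sqrt{-1324 + 1227} - 550\right) - 2263 = \left(\sqrt{-97} - 550\right) - 2263 = \left(i \sqrt{97} - 550\right) - 2263 = \left(-550 + i \sqrt{97}\right) - 2263 = -2813 + i \sqrt{97}$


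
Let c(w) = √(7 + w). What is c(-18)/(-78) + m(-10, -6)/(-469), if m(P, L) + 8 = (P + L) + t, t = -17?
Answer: 41/469 - I*√11/78 ≈ 0.08742 - 0.042521*I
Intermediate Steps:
m(P, L) = -25 + L + P (m(P, L) = -8 + ((P + L) - 17) = -8 + ((L + P) - 17) = -8 + (-17 + L + P) = -25 + L + P)
c(-18)/(-78) + m(-10, -6)/(-469) = √(7 - 18)/(-78) + (-25 - 6 - 10)/(-469) = √(-11)*(-1/78) - 41*(-1/469) = (I*√11)*(-1/78) + 41/469 = -I*√11/78 + 41/469 = 41/469 - I*√11/78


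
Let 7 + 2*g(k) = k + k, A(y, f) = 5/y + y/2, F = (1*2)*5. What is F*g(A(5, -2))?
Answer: 0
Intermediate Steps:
F = 10 (F = 2*5 = 10)
A(y, f) = y/2 + 5/y (A(y, f) = 5/y + y*(½) = 5/y + y/2 = y/2 + 5/y)
g(k) = -7/2 + k (g(k) = -7/2 + (k + k)/2 = -7/2 + (2*k)/2 = -7/2 + k)
F*g(A(5, -2)) = 10*(-7/2 + ((½)*5 + 5/5)) = 10*(-7/2 + (5/2 + 5*(⅕))) = 10*(-7/2 + (5/2 + 1)) = 10*(-7/2 + 7/2) = 10*0 = 0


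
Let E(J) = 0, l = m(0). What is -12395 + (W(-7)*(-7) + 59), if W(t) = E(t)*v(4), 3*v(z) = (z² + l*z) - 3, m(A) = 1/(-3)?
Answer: -12336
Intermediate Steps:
m(A) = -⅓
l = -⅓ ≈ -0.33333
v(z) = -1 - z/9 + z²/3 (v(z) = ((z² - z/3) - 3)/3 = (-3 + z² - z/3)/3 = -1 - z/9 + z²/3)
W(t) = 0 (W(t) = 0*(-1 - ⅑*4 + (⅓)*4²) = 0*(-1 - 4/9 + (⅓)*16) = 0*(-1 - 4/9 + 16/3) = 0*(35/9) = 0)
-12395 + (W(-7)*(-7) + 59) = -12395 + (0*(-7) + 59) = -12395 + (0 + 59) = -12395 + 59 = -12336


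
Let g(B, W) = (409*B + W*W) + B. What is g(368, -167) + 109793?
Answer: 288562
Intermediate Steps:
g(B, W) = W² + 410*B (g(B, W) = (409*B + W²) + B = (W² + 409*B) + B = W² + 410*B)
g(368, -167) + 109793 = ((-167)² + 410*368) + 109793 = (27889 + 150880) + 109793 = 178769 + 109793 = 288562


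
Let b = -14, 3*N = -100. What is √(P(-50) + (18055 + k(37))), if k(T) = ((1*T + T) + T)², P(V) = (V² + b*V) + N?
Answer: 2*√75471/3 ≈ 183.15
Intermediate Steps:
N = -100/3 (N = (⅓)*(-100) = -100/3 ≈ -33.333)
P(V) = -100/3 + V² - 14*V (P(V) = (V² - 14*V) - 100/3 = -100/3 + V² - 14*V)
k(T) = 9*T² (k(T) = ((T + T) + T)² = (2*T + T)² = (3*T)² = 9*T²)
√(P(-50) + (18055 + k(37))) = √((-100/3 + (-50)² - 14*(-50)) + (18055 + 9*37²)) = √((-100/3 + 2500 + 700) + (18055 + 9*1369)) = √(9500/3 + (18055 + 12321)) = √(9500/3 + 30376) = √(100628/3) = 2*√75471/3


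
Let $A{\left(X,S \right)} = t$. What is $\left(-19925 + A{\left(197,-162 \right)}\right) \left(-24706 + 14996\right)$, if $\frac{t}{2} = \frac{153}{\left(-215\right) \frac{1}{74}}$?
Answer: $\frac{8363259898}{43} \approx 1.9449 \cdot 10^{8}$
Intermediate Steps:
$t = - \frac{22644}{215}$ ($t = 2 \frac{153}{\left(-215\right) \frac{1}{74}} = 2 \frac{153}{- \frac{215}{74}} = 2 \cdot 153 \left(- \frac{74}{215}\right) = 2 \left(- \frac{11322}{215}\right) = - \frac{22644}{215} \approx -105.32$)
$A{\left(X,S \right)} = - \frac{22644}{215}$
$\left(-19925 + A{\left(197,-162 \right)}\right) \left(-24706 + 14996\right) = \left(-19925 - \frac{22644}{215}\right) \left(-24706 + 14996\right) = \left(- \frac{4306519}{215}\right) \left(-9710\right) = \frac{8363259898}{43}$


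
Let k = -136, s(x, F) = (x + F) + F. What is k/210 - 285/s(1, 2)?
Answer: -6053/105 ≈ -57.648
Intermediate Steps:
s(x, F) = x + 2*F (s(x, F) = (F + x) + F = x + 2*F)
k/210 - 285/s(1, 2) = -136/210 - 285/(1 + 2*2) = -136*1/210 - 285/(1 + 4) = -68/105 - 285/5 = -68/105 - 285*1/5 = -68/105 - 57 = -6053/105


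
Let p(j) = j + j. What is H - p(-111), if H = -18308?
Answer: -18086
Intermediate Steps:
p(j) = 2*j
H - p(-111) = -18308 - 2*(-111) = -18308 - 1*(-222) = -18308 + 222 = -18086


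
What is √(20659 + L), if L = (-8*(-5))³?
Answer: √84659 ≈ 290.96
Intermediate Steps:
L = 64000 (L = 40³ = 64000)
√(20659 + L) = √(20659 + 64000) = √84659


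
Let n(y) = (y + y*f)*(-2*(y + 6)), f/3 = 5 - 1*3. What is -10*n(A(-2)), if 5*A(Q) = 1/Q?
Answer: -413/5 ≈ -82.600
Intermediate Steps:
f = 6 (f = 3*(5 - 1*3) = 3*(5 - 3) = 3*2 = 6)
A(Q) = 1/(5*Q)
n(y) = 7*y*(-12 - 2*y) (n(y) = (y + y*6)*(-2*(y + 6)) = (y + 6*y)*(-2*(6 + y)) = (7*y)*(-12 - 2*y) = 7*y*(-12 - 2*y))
-10*n(A(-2)) = -(-140)*(1/5)/(-2)*(6 + (1/5)/(-2)) = -(-140)*(1/5)*(-1/2)*(6 + (1/5)*(-1/2)) = -(-140)*(-1)*(6 - 1/10)/10 = -(-140)*(-1)*59/(10*10) = -10*413/50 = -413/5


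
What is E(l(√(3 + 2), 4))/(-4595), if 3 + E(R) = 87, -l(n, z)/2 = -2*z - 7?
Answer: -84/4595 ≈ -0.018281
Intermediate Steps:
l(n, z) = 14 + 4*z (l(n, z) = -2*(-2*z - 7) = -2*(-7 - 2*z) = 14 + 4*z)
E(R) = 84 (E(R) = -3 + 87 = 84)
E(l(√(3 + 2), 4))/(-4595) = 84/(-4595) = 84*(-1/4595) = -84/4595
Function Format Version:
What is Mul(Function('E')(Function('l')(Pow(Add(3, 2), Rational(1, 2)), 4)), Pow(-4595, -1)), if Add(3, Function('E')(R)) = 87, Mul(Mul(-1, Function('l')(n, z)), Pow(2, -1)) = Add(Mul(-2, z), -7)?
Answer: Rational(-84, 4595) ≈ -0.018281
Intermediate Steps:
Function('l')(n, z) = Add(14, Mul(4, z)) (Function('l')(n, z) = Mul(-2, Add(Mul(-2, z), -7)) = Mul(-2, Add(-7, Mul(-2, z))) = Add(14, Mul(4, z)))
Function('E')(R) = 84 (Function('E')(R) = Add(-3, 87) = 84)
Mul(Function('E')(Function('l')(Pow(Add(3, 2), Rational(1, 2)), 4)), Pow(-4595, -1)) = Mul(84, Pow(-4595, -1)) = Mul(84, Rational(-1, 4595)) = Rational(-84, 4595)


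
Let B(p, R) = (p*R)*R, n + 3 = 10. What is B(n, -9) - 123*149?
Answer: -17760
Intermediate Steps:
n = 7 (n = -3 + 10 = 7)
B(p, R) = p*R² (B(p, R) = (R*p)*R = p*R²)
B(n, -9) - 123*149 = 7*(-9)² - 123*149 = 7*81 - 18327 = 567 - 18327 = -17760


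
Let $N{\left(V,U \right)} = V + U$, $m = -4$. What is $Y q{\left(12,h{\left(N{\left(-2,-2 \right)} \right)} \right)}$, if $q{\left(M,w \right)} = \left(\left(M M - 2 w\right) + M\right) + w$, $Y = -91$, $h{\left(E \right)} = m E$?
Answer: $-12740$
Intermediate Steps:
$N{\left(V,U \right)} = U + V$
$h{\left(E \right)} = - 4 E$
$q{\left(M,w \right)} = M + M^{2} - w$ ($q{\left(M,w \right)} = \left(\left(M^{2} - 2 w\right) + M\right) + w = \left(M + M^{2} - 2 w\right) + w = M + M^{2} - w$)
$Y q{\left(12,h{\left(N{\left(-2,-2 \right)} \right)} \right)} = - 91 \left(12 + 12^{2} - - 4 \left(-2 - 2\right)\right) = - 91 \left(12 + 144 - \left(-4\right) \left(-4\right)\right) = - 91 \left(12 + 144 - 16\right) = \left(-91\right) 140 = -12740$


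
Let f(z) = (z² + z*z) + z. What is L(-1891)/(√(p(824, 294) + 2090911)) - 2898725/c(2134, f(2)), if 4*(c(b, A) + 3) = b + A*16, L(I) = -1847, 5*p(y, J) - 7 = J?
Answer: -5797450/1141 - 1847*√13068570/5227428 ≈ -5082.3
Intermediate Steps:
p(y, J) = 7/5 + J/5
f(z) = z + 2*z² (f(z) = (z² + z²) + z = 2*z² + z = z + 2*z²)
c(b, A) = -3 + 4*A + b/4 (c(b, A) = -3 + (b + A*16)/4 = -3 + (b + 16*A)/4 = -3 + (4*A + b/4) = -3 + 4*A + b/4)
L(-1891)/(√(p(824, 294) + 2090911)) - 2898725/c(2134, f(2)) = -1847/√((7/5 + (⅕)*294) + 2090911) - 2898725/(-3 + 4*(2*(1 + 2*2)) + (¼)*2134) = -1847/√((7/5 + 294/5) + 2090911) - 2898725/(-3 + 4*(2*(1 + 4)) + 1067/2) = -1847/√(301/5 + 2090911) - 2898725/(-3 + 4*(2*5) + 1067/2) = -1847*√13068570/5227428 - 2898725/(-3 + 4*10 + 1067/2) = -1847*√13068570/5227428 - 2898725/(-3 + 40 + 1067/2) = -1847*√13068570/5227428 - 2898725/1141/2 = -1847*√13068570/5227428 - 2898725*2/1141 = -1847*√13068570/5227428 - 5797450/1141 = -5797450/1141 - 1847*√13068570/5227428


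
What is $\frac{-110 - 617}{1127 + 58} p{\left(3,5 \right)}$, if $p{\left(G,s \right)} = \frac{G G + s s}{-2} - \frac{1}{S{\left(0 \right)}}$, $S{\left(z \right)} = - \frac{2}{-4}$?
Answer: $\frac{13813}{1185} \approx 11.657$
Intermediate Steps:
$S{\left(z \right)} = \frac{1}{2}$ ($S{\left(z \right)} = \left(-2\right) \left(- \frac{1}{4}\right) = \frac{1}{2}$)
$p{\left(G,s \right)} = -2 - \frac{G^{2}}{2} - \frac{s^{2}}{2}$ ($p{\left(G,s \right)} = \frac{G G + s s}{-2} - \frac{1}{\frac{1}{2}} = \left(G^{2} + s^{2}\right) \left(- \frac{1}{2}\right) - 2 = \left(- \frac{G^{2}}{2} - \frac{s^{2}}{2}\right) - 2 = -2 - \frac{G^{2}}{2} - \frac{s^{2}}{2}$)
$\frac{-110 - 617}{1127 + 58} p{\left(3,5 \right)} = \frac{-110 - 617}{1127 + 58} \left(-2 - \frac{3^{2}}{2} - \frac{5^{2}}{2}\right) = - \frac{727}{1185} \left(-2 - \frac{9}{2} - \frac{25}{2}\right) = \left(-727\right) \frac{1}{1185} \left(-2 - \frac{9}{2} - \frac{25}{2}\right) = \left(- \frac{727}{1185}\right) \left(-19\right) = \frac{13813}{1185}$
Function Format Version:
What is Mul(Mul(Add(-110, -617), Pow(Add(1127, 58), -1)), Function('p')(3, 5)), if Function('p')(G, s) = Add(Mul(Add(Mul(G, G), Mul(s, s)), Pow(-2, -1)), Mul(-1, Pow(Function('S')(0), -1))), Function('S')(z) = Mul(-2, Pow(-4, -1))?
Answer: Rational(13813, 1185) ≈ 11.657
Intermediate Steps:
Function('S')(z) = Rational(1, 2) (Function('S')(z) = Mul(-2, Rational(-1, 4)) = Rational(1, 2))
Function('p')(G, s) = Add(-2, Mul(Rational(-1, 2), Pow(G, 2)), Mul(Rational(-1, 2), Pow(s, 2))) (Function('p')(G, s) = Add(Mul(Add(Mul(G, G), Mul(s, s)), Pow(-2, -1)), Mul(-1, Pow(Rational(1, 2), -1))) = Add(Mul(Add(Pow(G, 2), Pow(s, 2)), Rational(-1, 2)), Mul(-1, 2)) = Add(Add(Mul(Rational(-1, 2), Pow(G, 2)), Mul(Rational(-1, 2), Pow(s, 2))), -2) = Add(-2, Mul(Rational(-1, 2), Pow(G, 2)), Mul(Rational(-1, 2), Pow(s, 2))))
Mul(Mul(Add(-110, -617), Pow(Add(1127, 58), -1)), Function('p')(3, 5)) = Mul(Mul(Add(-110, -617), Pow(Add(1127, 58), -1)), Add(-2, Mul(Rational(-1, 2), Pow(3, 2)), Mul(Rational(-1, 2), Pow(5, 2)))) = Mul(Mul(-727, Pow(1185, -1)), Add(-2, Mul(Rational(-1, 2), 9), Mul(Rational(-1, 2), 25))) = Mul(Mul(-727, Rational(1, 1185)), Add(-2, Rational(-9, 2), Rational(-25, 2))) = Mul(Rational(-727, 1185), -19) = Rational(13813, 1185)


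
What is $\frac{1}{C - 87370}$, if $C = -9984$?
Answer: $- \frac{1}{97354} \approx -1.0272 \cdot 10^{-5}$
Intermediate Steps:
$\frac{1}{C - 87370} = \frac{1}{-9984 - 87370} = \frac{1}{-97354} = - \frac{1}{97354}$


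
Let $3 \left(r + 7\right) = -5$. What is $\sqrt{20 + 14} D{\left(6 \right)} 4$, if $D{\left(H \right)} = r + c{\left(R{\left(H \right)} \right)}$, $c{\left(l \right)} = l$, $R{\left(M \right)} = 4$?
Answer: $- \frac{56 \sqrt{34}}{3} \approx -108.84$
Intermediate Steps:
$r = - \frac{26}{3}$ ($r = -7 + \frac{1}{3} \left(-5\right) = -7 - \frac{5}{3} = - \frac{26}{3} \approx -8.6667$)
$D{\left(H \right)} = - \frac{14}{3}$ ($D{\left(H \right)} = - \frac{26}{3} + 4 = - \frac{14}{3}$)
$\sqrt{20 + 14} D{\left(6 \right)} 4 = \sqrt{20 + 14} \left(- \frac{14}{3}\right) 4 = \sqrt{34} \left(- \frac{14}{3}\right) 4 = - \frac{14 \sqrt{34}}{3} \cdot 4 = - \frac{56 \sqrt{34}}{3}$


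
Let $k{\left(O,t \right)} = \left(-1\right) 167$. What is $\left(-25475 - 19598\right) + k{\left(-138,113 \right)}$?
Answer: $-45240$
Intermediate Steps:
$k{\left(O,t \right)} = -167$
$\left(-25475 - 19598\right) + k{\left(-138,113 \right)} = \left(-25475 - 19598\right) - 167 = -45073 - 167 = -45240$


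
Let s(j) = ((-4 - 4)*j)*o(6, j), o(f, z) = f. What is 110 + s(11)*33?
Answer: -17314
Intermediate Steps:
s(j) = -48*j (s(j) = ((-4 - 4)*j)*6 = -8*j*6 = -48*j)
110 + s(11)*33 = 110 - 48*11*33 = 110 - 528*33 = 110 - 17424 = -17314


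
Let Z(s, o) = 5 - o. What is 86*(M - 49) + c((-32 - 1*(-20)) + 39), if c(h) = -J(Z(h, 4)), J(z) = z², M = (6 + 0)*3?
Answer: -2667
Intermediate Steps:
M = 18 (M = 6*3 = 18)
c(h) = -1 (c(h) = -(5 - 1*4)² = -(5 - 4)² = -1*1² = -1*1 = -1)
86*(M - 49) + c((-32 - 1*(-20)) + 39) = 86*(18 - 49) - 1 = 86*(-31) - 1 = -2666 - 1 = -2667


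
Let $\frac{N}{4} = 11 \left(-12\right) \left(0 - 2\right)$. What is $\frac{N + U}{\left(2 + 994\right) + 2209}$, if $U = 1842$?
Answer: $\frac{2898}{3205} \approx 0.90421$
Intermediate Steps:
$N = 1056$ ($N = 4 \cdot 11 \left(-12\right) \left(0 - 2\right) = 4 \left(- 132 \left(0 - 2\right)\right) = 4 \left(\left(-132\right) \left(-2\right)\right) = 4 \cdot 264 = 1056$)
$\frac{N + U}{\left(2 + 994\right) + 2209} = \frac{1056 + 1842}{\left(2 + 994\right) + 2209} = \frac{2898}{996 + 2209} = \frac{2898}{3205}$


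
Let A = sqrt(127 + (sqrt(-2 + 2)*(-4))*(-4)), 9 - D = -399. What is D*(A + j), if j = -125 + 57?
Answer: -27744 + 408*sqrt(127) ≈ -23146.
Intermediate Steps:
D = 408 (D = 9 - 1*(-399) = 9 + 399 = 408)
j = -68
A = sqrt(127) (A = sqrt(127 + (sqrt(0)*(-4))*(-4)) = sqrt(127 + (0*(-4))*(-4)) = sqrt(127 + 0*(-4)) = sqrt(127 + 0) = sqrt(127) ≈ 11.269)
D*(A + j) = 408*(sqrt(127) - 68) = 408*(-68 + sqrt(127)) = -27744 + 408*sqrt(127)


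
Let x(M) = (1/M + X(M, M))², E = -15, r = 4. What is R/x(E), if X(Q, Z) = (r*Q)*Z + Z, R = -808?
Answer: -45450/44049769 ≈ -0.0010318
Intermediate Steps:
X(Q, Z) = Z + 4*Q*Z (X(Q, Z) = (4*Q)*Z + Z = 4*Q*Z + Z = Z + 4*Q*Z)
x(M) = (1/M + M*(1 + 4*M))²
R/x(E) = -808*225/(1 + (-15)²*(1 + 4*(-15)))² = -808*225/(1 + 225*(1 - 60))² = -808*225/(1 + 225*(-59))² = -808*225/(1 - 13275)² = -808/((1/225)*(-13274)²) = -808/((1/225)*176199076) = -808/176199076/225 = -808*225/176199076 = -45450/44049769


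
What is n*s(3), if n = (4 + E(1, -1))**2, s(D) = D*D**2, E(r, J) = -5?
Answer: 27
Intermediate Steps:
s(D) = D**3
n = 1 (n = (4 - 5)**2 = (-1)**2 = 1)
n*s(3) = 1*3**3 = 1*27 = 27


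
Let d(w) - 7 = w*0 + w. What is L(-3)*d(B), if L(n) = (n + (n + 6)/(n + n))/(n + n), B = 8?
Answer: 35/4 ≈ 8.7500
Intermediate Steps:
L(n) = (n + (6 + n)/(2*n))/(2*n) (L(n) = (n + (6 + n)/((2*n)))/((2*n)) = (n + (6 + n)*(1/(2*n)))*(1/(2*n)) = (n + (6 + n)/(2*n))*(1/(2*n)) = (n + (6 + n)/(2*n))/(2*n))
d(w) = 7 + w (d(w) = 7 + (w*0 + w) = 7 + (0 + w) = 7 + w)
L(-3)*d(B) = ((¼)*(6 - 3 + 2*(-3)²)/(-3)²)*(7 + 8) = ((¼)*(⅑)*(6 - 3 + 2*9))*15 = ((¼)*(⅑)*(6 - 3 + 18))*15 = ((¼)*(⅑)*21)*15 = (7/12)*15 = 35/4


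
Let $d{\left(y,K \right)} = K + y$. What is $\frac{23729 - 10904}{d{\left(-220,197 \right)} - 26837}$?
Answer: $- \frac{2565}{5372} \approx -0.47748$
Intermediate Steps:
$\frac{23729 - 10904}{d{\left(-220,197 \right)} - 26837} = \frac{23729 - 10904}{\left(197 - 220\right) - 26837} = \frac{12825}{-23 - 26837} = \frac{12825}{-26860} = 12825 \left(- \frac{1}{26860}\right) = - \frac{2565}{5372}$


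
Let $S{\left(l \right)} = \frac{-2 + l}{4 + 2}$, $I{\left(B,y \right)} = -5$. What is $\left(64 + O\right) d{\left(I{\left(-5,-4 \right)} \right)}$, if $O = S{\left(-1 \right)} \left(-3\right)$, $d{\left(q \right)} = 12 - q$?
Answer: $\frac{2227}{2} \approx 1113.5$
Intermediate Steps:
$S{\left(l \right)} = - \frac{1}{3} + \frac{l}{6}$ ($S{\left(l \right)} = \frac{-2 + l}{6} = \left(-2 + l\right) \frac{1}{6} = - \frac{1}{3} + \frac{l}{6}$)
$O = \frac{3}{2}$ ($O = \left(- \frac{1}{3} + \frac{1}{6} \left(-1\right)\right) \left(-3\right) = \left(- \frac{1}{3} - \frac{1}{6}\right) \left(-3\right) = \left(- \frac{1}{2}\right) \left(-3\right) = \frac{3}{2} \approx 1.5$)
$\left(64 + O\right) d{\left(I{\left(-5,-4 \right)} \right)} = \left(64 + \frac{3}{2}\right) \left(12 - -5\right) = \frac{131 \left(12 + 5\right)}{2} = \frac{131}{2} \cdot 17 = \frac{2227}{2}$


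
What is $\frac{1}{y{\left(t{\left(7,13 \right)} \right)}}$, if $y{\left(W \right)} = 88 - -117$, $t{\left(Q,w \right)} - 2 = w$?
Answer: $\frac{1}{205} \approx 0.0048781$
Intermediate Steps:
$t{\left(Q,w \right)} = 2 + w$
$y{\left(W \right)} = 205$ ($y{\left(W \right)} = 88 + 117 = 205$)
$\frac{1}{y{\left(t{\left(7,13 \right)} \right)}} = \frac{1}{205}$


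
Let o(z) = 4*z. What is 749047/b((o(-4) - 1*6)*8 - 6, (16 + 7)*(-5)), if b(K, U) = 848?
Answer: 749047/848 ≈ 883.31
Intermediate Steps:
749047/b((o(-4) - 1*6)*8 - 6, (16 + 7)*(-5)) = 749047/848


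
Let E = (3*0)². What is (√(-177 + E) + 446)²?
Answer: (446 + I*√177)² ≈ 1.9874e+5 + 11867.0*I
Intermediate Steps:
E = 0 (E = 0² = 0)
(√(-177 + E) + 446)² = (√(-177 + 0) + 446)² = (√(-177) + 446)² = (I*√177 + 446)² = (446 + I*√177)²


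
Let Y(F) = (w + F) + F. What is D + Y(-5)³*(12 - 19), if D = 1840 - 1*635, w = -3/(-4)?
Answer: 431691/64 ≈ 6745.2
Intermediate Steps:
w = ¾ (w = -3*(-¼) = ¾ ≈ 0.75000)
D = 1205 (D = 1840 - 635 = 1205)
Y(F) = ¾ + 2*F (Y(F) = (¾ + F) + F = ¾ + 2*F)
D + Y(-5)³*(12 - 19) = 1205 + (¾ + 2*(-5))³*(12 - 19) = 1205 + (¾ - 10)³*(-7) = 1205 + (-37/4)³*(-7) = 1205 - 50653/64*(-7) = 1205 + 354571/64 = 431691/64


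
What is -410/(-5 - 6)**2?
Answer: -410/121 ≈ -3.3884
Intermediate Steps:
-410/(-5 - 6)**2 = -410/((-11)**2) = -410/121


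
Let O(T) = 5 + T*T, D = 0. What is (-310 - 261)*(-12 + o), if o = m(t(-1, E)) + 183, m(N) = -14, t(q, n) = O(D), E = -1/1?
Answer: -89647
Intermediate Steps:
O(T) = 5 + T**2
E = -1 (E = -1*1 = -1)
t(q, n) = 5 (t(q, n) = 5 + 0**2 = 5 + 0 = 5)
o = 169 (o = -14 + 183 = 169)
(-310 - 261)*(-12 + o) = (-310 - 261)*(-12 + 169) = -571*157 = -89647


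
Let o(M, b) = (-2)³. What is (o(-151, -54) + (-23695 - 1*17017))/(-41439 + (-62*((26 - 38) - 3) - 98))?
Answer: 40720/40607 ≈ 1.0028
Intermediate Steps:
o(M, b) = -8
(o(-151, -54) + (-23695 - 1*17017))/(-41439 + (-62*((26 - 38) - 3) - 98)) = (-8 + (-23695 - 1*17017))/(-41439 + (-62*((26 - 38) - 3) - 98)) = (-8 + (-23695 - 17017))/(-41439 + (-62*(-12 - 3) - 98)) = (-8 - 40712)/(-41439 + (-62*(-15) - 98)) = -40720/(-41439 + (930 - 98)) = -40720/(-41439 + 832) = -40720/(-40607) = -40720*(-1/40607) = 40720/40607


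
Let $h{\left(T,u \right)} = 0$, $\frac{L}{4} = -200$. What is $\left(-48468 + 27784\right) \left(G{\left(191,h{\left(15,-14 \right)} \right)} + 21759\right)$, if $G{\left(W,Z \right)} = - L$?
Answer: $-466610356$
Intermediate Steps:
$L = -800$ ($L = 4 \left(-200\right) = -800$)
$G{\left(W,Z \right)} = 800$ ($G{\left(W,Z \right)} = \left(-1\right) \left(-800\right) = 800$)
$\left(-48468 + 27784\right) \left(G{\left(191,h{\left(15,-14 \right)} \right)} + 21759\right) = \left(-48468 + 27784\right) \left(800 + 21759\right) = \left(-20684\right) 22559 = -466610356$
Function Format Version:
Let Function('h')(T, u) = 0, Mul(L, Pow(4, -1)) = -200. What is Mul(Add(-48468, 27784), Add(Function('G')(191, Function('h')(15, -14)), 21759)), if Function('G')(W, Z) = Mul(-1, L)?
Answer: -466610356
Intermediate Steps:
L = -800 (L = Mul(4, -200) = -800)
Function('G')(W, Z) = 800 (Function('G')(W, Z) = Mul(-1, -800) = 800)
Mul(Add(-48468, 27784), Add(Function('G')(191, Function('h')(15, -14)), 21759)) = Mul(Add(-48468, 27784), Add(800, 21759)) = Mul(-20684, 22559) = -466610356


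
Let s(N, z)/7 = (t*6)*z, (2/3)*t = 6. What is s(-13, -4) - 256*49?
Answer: -14056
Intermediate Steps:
t = 9 (t = (3/2)*6 = 9)
s(N, z) = 378*z (s(N, z) = 7*((9*6)*z) = 7*(54*z) = 378*z)
s(-13, -4) - 256*49 = 378*(-4) - 256*49 = -1512 - 12544 = -14056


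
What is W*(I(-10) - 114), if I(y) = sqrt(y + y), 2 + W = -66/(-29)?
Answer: -912/29 + 16*I*sqrt(5)/29 ≈ -31.448 + 1.2337*I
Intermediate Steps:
W = 8/29 (W = -2 - 66/(-29) = -2 - 66*(-1/29) = -2 + 66/29 = 8/29 ≈ 0.27586)
I(y) = sqrt(2)*sqrt(y) (I(y) = sqrt(2*y) = sqrt(2)*sqrt(y))
W*(I(-10) - 114) = 8*(sqrt(2)*sqrt(-10) - 114)/29 = 8*(sqrt(2)*(I*sqrt(10)) - 114)/29 = 8*(2*I*sqrt(5) - 114)/29 = 8*(-114 + 2*I*sqrt(5))/29 = -912/29 + 16*I*sqrt(5)/29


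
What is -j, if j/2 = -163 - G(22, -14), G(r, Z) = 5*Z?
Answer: 186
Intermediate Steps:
j = -186 (j = 2*(-163 - 5*(-14)) = 2*(-163 - 1*(-70)) = 2*(-163 + 70) = 2*(-93) = -186)
-j = -1*(-186) = 186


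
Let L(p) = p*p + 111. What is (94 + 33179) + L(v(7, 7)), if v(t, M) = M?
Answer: 33433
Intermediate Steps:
L(p) = 111 + p² (L(p) = p² + 111 = 111 + p²)
(94 + 33179) + L(v(7, 7)) = (94 + 33179) + (111 + 7²) = 33273 + (111 + 49) = 33273 + 160 = 33433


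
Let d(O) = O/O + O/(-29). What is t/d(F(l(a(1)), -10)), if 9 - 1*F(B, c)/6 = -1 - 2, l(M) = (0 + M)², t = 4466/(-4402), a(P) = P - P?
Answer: 64757/94643 ≈ 0.68422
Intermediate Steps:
a(P) = 0
t = -2233/2201 (t = 4466*(-1/4402) = -2233/2201 ≈ -1.0145)
l(M) = M²
F(B, c) = 72 (F(B, c) = 54 - 6*(-1 - 2) = 54 - 6*(-3) = 54 + 18 = 72)
d(O) = 1 - O/29 (d(O) = 1 + O*(-1/29) = 1 - O/29)
t/d(F(l(a(1)), -10)) = -2233/(2201*(1 - 1/29*72)) = -2233/(2201*(1 - 72/29)) = -2233/(2201*(-43/29)) = -2233/2201*(-29/43) = 64757/94643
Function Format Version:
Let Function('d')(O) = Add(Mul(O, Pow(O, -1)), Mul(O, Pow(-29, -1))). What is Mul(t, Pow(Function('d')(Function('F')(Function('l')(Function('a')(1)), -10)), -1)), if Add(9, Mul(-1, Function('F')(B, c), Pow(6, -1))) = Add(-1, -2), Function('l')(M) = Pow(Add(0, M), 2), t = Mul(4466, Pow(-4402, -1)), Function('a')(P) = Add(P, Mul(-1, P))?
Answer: Rational(64757, 94643) ≈ 0.68422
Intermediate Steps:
Function('a')(P) = 0
t = Rational(-2233, 2201) (t = Mul(4466, Rational(-1, 4402)) = Rational(-2233, 2201) ≈ -1.0145)
Function('l')(M) = Pow(M, 2)
Function('F')(B, c) = 72 (Function('F')(B, c) = Add(54, Mul(-6, Add(-1, -2))) = Add(54, Mul(-6, -3)) = Add(54, 18) = 72)
Function('d')(O) = Add(1, Mul(Rational(-1, 29), O)) (Function('d')(O) = Add(1, Mul(O, Rational(-1, 29))) = Add(1, Mul(Rational(-1, 29), O)))
Mul(t, Pow(Function('d')(Function('F')(Function('l')(Function('a')(1)), -10)), -1)) = Mul(Rational(-2233, 2201), Pow(Add(1, Mul(Rational(-1, 29), 72)), -1)) = Mul(Rational(-2233, 2201), Pow(Add(1, Rational(-72, 29)), -1)) = Mul(Rational(-2233, 2201), Pow(Rational(-43, 29), -1)) = Mul(Rational(-2233, 2201), Rational(-29, 43)) = Rational(64757, 94643)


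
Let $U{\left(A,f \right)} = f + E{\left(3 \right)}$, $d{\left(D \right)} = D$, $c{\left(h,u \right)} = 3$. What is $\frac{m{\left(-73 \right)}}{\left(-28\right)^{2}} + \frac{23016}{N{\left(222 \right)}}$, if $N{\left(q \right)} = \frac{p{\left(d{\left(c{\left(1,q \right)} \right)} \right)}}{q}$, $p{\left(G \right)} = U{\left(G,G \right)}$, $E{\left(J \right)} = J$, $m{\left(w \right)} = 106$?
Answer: $\frac{333824117}{392} \approx 8.5159 \cdot 10^{5}$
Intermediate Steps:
$U{\left(A,f \right)} = 3 + f$ ($U{\left(A,f \right)} = f + 3 = 3 + f$)
$p{\left(G \right)} = 3 + G$
$N{\left(q \right)} = \frac{6}{q}$ ($N{\left(q \right)} = \frac{3 + 3}{q} = \frac{6}{q}$)
$\frac{m{\left(-73 \right)}}{\left(-28\right)^{2}} + \frac{23016}{N{\left(222 \right)}} = \frac{106}{\left(-28\right)^{2}} + \frac{23016}{6 \cdot \frac{1}{222}} = \frac{106}{784} + \frac{23016}{6 \cdot \frac{1}{222}} = 106 \cdot \frac{1}{784} + 23016 \frac{1}{\frac{1}{37}} = \frac{53}{392} + 23016 \cdot 37 = \frac{53}{392} + 851592 = \frac{333824117}{392}$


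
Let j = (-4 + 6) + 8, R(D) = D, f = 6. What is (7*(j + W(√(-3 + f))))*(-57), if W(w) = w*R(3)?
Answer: -3990 - 1197*√3 ≈ -6063.3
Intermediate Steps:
j = 10 (j = 2 + 8 = 10)
W(w) = 3*w (W(w) = w*3 = 3*w)
(7*(j + W(√(-3 + f))))*(-57) = (7*(10 + 3*√(-3 + 6)))*(-57) = (7*(10 + 3*√3))*(-57) = (70 + 21*√3)*(-57) = -3990 - 1197*√3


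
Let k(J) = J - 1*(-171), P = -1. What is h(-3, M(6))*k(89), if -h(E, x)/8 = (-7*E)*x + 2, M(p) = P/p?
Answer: 3120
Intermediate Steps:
M(p) = -1/p
h(E, x) = -16 + 56*E*x (h(E, x) = -8*((-7*E)*x + 2) = -8*(-7*E*x + 2) = -8*(2 - 7*E*x) = -16 + 56*E*x)
k(J) = 171 + J (k(J) = J + 171 = 171 + J)
h(-3, M(6))*k(89) = (-16 + 56*(-3)*(-1/6))*(171 + 89) = (-16 + 56*(-3)*(-1*⅙))*260 = (-16 + 56*(-3)*(-⅙))*260 = (-16 + 28)*260 = 12*260 = 3120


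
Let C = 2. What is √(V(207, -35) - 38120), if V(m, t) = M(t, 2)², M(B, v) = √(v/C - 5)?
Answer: 6*I*√1059 ≈ 195.25*I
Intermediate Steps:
M(B, v) = √(-5 + v/2) (M(B, v) = √(v/2 - 5) = √(-5 + v/2))
V(m, t) = -4 (V(m, t) = (√(-20 + 2*2)/2)² = (√(-20 + 4)/2)² = (√(-16)/2)² = ((4*I)/2)² = (2*I)² = -4)
√(V(207, -35) - 38120) = √(-4 - 38120) = √(-38124) = 6*I*√1059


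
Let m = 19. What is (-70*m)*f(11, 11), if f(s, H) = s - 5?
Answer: -7980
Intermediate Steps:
f(s, H) = -5 + s
(-70*m)*f(11, 11) = (-70*19)*(-5 + 11) = -1330*6 = -7980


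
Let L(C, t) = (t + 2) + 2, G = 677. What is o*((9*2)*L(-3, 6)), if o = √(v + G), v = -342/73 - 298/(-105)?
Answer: 132*√327824385/511 ≈ 4677.1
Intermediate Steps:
L(C, t) = 4 + t (L(C, t) = (2 + t) + 2 = 4 + t)
v = -14156/7665 (v = -342*1/73 - 298*(-1/105) = -342/73 + 298/105 = -14156/7665 ≈ -1.8468)
o = 11*√327824385/7665 (o = √(-14156/7665 + 677) = √(5175049/7665) = 11*√327824385/7665 ≈ 25.984)
o*((9*2)*L(-3, 6)) = (11*√327824385/7665)*((9*2)*(4 + 6)) = (11*√327824385/7665)*(18*10) = (11*√327824385/7665)*180 = 132*√327824385/511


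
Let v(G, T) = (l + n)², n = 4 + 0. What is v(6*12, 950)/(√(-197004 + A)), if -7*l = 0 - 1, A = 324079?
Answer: 841*√5083/1245335 ≈ 0.048147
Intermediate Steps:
l = ⅐ (l = -(0 - 1)/7 = -⅐*(-1) = ⅐ ≈ 0.14286)
n = 4
v(G, T) = 841/49 (v(G, T) = (⅐ + 4)² = (29/7)² = 841/49)
v(6*12, 950)/(√(-197004 + A)) = 841/(49*(√(-197004 + 324079))) = 841/(49*(√127075)) = 841/(49*((5*√5083))) = 841*(√5083/25415)/49 = 841*√5083/1245335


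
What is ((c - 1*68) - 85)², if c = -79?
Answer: 53824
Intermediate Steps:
((c - 1*68) - 85)² = ((-79 - 1*68) - 85)² = ((-79 - 68) - 85)² = (-147 - 85)² = (-232)² = 53824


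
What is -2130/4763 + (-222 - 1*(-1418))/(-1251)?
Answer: -8361178/5958513 ≈ -1.4032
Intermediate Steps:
-2130/4763 + (-222 - 1*(-1418))/(-1251) = -2130*1/4763 + (-222 + 1418)*(-1/1251) = -2130/4763 + 1196*(-1/1251) = -2130/4763 - 1196/1251 = -8361178/5958513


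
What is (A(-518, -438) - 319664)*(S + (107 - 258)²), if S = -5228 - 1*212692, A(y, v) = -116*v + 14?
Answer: 52456182198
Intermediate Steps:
A(y, v) = 14 - 116*v
S = -217920 (S = -5228 - 212692 = -217920)
(A(-518, -438) - 319664)*(S + (107 - 258)²) = ((14 - 116*(-438)) - 319664)*(-217920 + (107 - 258)²) = ((14 + 50808) - 319664)*(-217920 + (-151)²) = (50822 - 319664)*(-217920 + 22801) = -268842*(-195119) = 52456182198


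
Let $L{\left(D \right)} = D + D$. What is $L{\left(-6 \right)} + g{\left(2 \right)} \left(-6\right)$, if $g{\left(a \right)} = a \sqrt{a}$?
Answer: $-12 - 12 \sqrt{2} \approx -28.971$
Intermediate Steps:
$g{\left(a \right)} = a^{\frac{3}{2}}$
$L{\left(D \right)} = 2 D$
$L{\left(-6 \right)} + g{\left(2 \right)} \left(-6\right) = 2 \left(-6\right) + 2^{\frac{3}{2}} \left(-6\right) = -12 + 2 \sqrt{2} \left(-6\right) = -12 - 12 \sqrt{2}$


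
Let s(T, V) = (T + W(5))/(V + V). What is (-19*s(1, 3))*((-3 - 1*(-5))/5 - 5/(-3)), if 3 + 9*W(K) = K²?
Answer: -18259/810 ≈ -22.542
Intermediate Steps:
W(K) = -⅓ + K²/9
s(T, V) = (22/9 + T)/(2*V) (s(T, V) = (T + (-⅓ + (⅑)*5²))/(V + V) = (T + (-⅓ + (⅑)*25))/((2*V)) = (T + (-⅓ + 25/9))*(1/(2*V)) = (T + 22/9)*(1/(2*V)) = (22/9 + T)*(1/(2*V)) = (22/9 + T)/(2*V))
(-19*s(1, 3))*((-3 - 1*(-5))/5 - 5/(-3)) = (-19*(22 + 9*1)/(18*3))*((-3 - 1*(-5))/5 - 5/(-3)) = (-19*(22 + 9)/(18*3))*((-3 + 5)*(⅕) - 5*(-⅓)) = (-19*31/(18*3))*(2*(⅕) + 5/3) = (-19*31/54)*(⅖ + 5/3) = -589/54*31/15 = -18259/810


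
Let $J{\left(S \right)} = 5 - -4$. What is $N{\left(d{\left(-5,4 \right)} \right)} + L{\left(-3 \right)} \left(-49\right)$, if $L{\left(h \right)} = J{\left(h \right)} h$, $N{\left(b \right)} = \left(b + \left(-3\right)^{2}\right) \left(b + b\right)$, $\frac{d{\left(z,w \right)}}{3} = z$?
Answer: $1503$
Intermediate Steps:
$d{\left(z,w \right)} = 3 z$
$N{\left(b \right)} = 2 b \left(9 + b\right)$ ($N{\left(b \right)} = \left(b + 9\right) 2 b = \left(9 + b\right) 2 b = 2 b \left(9 + b\right)$)
$J{\left(S \right)} = 9$ ($J{\left(S \right)} = 5 + 4 = 9$)
$L{\left(h \right)} = 9 h$
$N{\left(d{\left(-5,4 \right)} \right)} + L{\left(-3 \right)} \left(-49\right) = 2 \cdot 3 \left(-5\right) \left(9 + 3 \left(-5\right)\right) + 9 \left(-3\right) \left(-49\right) = 2 \left(-15\right) \left(9 - 15\right) - -1323 = 2 \left(-15\right) \left(-6\right) + 1323 = 180 + 1323 = 1503$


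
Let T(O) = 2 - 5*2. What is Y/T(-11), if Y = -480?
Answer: 60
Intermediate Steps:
T(O) = -8 (T(O) = 2 - 10 = -8)
Y/T(-11) = -480/(-8) = -480*(-⅛) = 60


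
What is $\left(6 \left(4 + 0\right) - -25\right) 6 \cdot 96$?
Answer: $28224$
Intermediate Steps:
$\left(6 \left(4 + 0\right) - -25\right) 6 \cdot 96 = \left(6 \cdot 4 + 25\right) 6 \cdot 96 = \left(24 + 25\right) 6 \cdot 96 = 49 \cdot 6 \cdot 96 = 294 \cdot 96 = 28224$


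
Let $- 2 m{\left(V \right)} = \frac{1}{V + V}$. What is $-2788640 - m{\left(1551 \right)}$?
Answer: $- \frac{17300722559}{6204} \approx -2.7886 \cdot 10^{6}$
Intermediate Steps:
$m{\left(V \right)} = - \frac{1}{4 V}$ ($m{\left(V \right)} = - \frac{1}{2 \left(V + V\right)} = - \frac{1}{2 \cdot 2 V} = - \frac{\frac{1}{2} \frac{1}{V}}{2} = - \frac{1}{4 V}$)
$-2788640 - m{\left(1551 \right)} = -2788640 - - \frac{1}{4 \cdot 1551} = -2788640 - \left(- \frac{1}{4}\right) \frac{1}{1551} = -2788640 - - \frac{1}{6204} = -2788640 + \frac{1}{6204} = - \frac{17300722559}{6204}$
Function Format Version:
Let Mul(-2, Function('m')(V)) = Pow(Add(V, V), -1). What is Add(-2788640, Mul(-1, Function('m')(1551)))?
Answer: Rational(-17300722559, 6204) ≈ -2.7886e+6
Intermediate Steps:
Function('m')(V) = Mul(Rational(-1, 4), Pow(V, -1)) (Function('m')(V) = Mul(Rational(-1, 2), Pow(Add(V, V), -1)) = Mul(Rational(-1, 2), Pow(Mul(2, V), -1)) = Mul(Rational(-1, 2), Mul(Rational(1, 2), Pow(V, -1))) = Mul(Rational(-1, 4), Pow(V, -1)))
Add(-2788640, Mul(-1, Function('m')(1551))) = Add(-2788640, Mul(-1, Mul(Rational(-1, 4), Pow(1551, -1)))) = Add(-2788640, Mul(-1, Mul(Rational(-1, 4), Rational(1, 1551)))) = Add(-2788640, Mul(-1, Rational(-1, 6204))) = Add(-2788640, Rational(1, 6204)) = Rational(-17300722559, 6204)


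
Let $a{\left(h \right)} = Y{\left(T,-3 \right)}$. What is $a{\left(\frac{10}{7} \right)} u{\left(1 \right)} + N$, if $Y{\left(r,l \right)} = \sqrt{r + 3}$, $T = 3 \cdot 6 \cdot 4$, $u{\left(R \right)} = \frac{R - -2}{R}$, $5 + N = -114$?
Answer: $-119 + 15 \sqrt{3} \approx -93.019$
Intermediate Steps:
$N = -119$ ($N = -5 - 114 = -119$)
$u{\left(R \right)} = \frac{2 + R}{R}$ ($u{\left(R \right)} = \frac{R + 2}{R} = \frac{2 + R}{R}$)
$T = 72$ ($T = 18 \cdot 4 = 72$)
$Y{\left(r,l \right)} = \sqrt{3 + r}$
$a{\left(h \right)} = 5 \sqrt{3}$ ($a{\left(h \right)} = \sqrt{3 + 72} = \sqrt{75} = 5 \sqrt{3}$)
$a{\left(\frac{10}{7} \right)} u{\left(1 \right)} + N = 5 \sqrt{3} \frac{2 + 1}{1} - 119 = 5 \sqrt{3} \cdot 1 \cdot 3 - 119 = 5 \sqrt{3} \cdot 3 - 119 = 15 \sqrt{3} - 119 = -119 + 15 \sqrt{3}$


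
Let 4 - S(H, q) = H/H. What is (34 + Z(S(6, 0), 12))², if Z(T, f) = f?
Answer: 2116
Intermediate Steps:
S(H, q) = 3 (S(H, q) = 4 - H/H = 4 - 1*1 = 4 - 1 = 3)
(34 + Z(S(6, 0), 12))² = (34 + 12)² = 46² = 2116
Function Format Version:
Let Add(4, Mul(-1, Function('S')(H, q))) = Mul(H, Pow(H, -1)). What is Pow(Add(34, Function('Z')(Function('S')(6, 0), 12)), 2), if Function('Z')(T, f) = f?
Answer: 2116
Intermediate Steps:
Function('S')(H, q) = 3 (Function('S')(H, q) = Add(4, Mul(-1, Mul(H, Pow(H, -1)))) = Add(4, Mul(-1, 1)) = Add(4, -1) = 3)
Pow(Add(34, Function('Z')(Function('S')(6, 0), 12)), 2) = Pow(Add(34, 12), 2) = Pow(46, 2) = 2116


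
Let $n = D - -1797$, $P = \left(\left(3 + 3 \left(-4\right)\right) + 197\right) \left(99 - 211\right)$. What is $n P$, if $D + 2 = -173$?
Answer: $-34152832$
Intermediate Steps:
$D = -175$ ($D = -2 - 173 = -175$)
$P = -21056$ ($P = \left(\left(3 - 12\right) + 197\right) \left(-112\right) = \left(-9 + 197\right) \left(-112\right) = 188 \left(-112\right) = -21056$)
$n = 1622$ ($n = -175 - -1797 = -175 + 1797 = 1622$)
$n P = 1622 \left(-21056\right) = -34152832$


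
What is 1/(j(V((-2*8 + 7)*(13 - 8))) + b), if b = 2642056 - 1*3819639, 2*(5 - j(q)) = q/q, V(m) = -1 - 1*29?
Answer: -2/2355157 ≈ -8.4920e-7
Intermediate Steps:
V(m) = -30 (V(m) = -1 - 29 = -30)
j(q) = 9/2 (j(q) = 5 - q/(2*q) = 5 - ½*1 = 5 - ½ = 9/2)
b = -1177583 (b = 2642056 - 3819639 = -1177583)
1/(j(V((-2*8 + 7)*(13 - 8))) + b) = 1/(9/2 - 1177583) = 1/(-2355157/2) = -2/2355157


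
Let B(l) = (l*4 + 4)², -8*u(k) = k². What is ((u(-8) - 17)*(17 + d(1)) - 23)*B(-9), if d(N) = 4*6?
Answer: -1073152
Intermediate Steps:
d(N) = 24
u(k) = -k²/8
B(l) = (4 + 4*l)² (B(l) = (4*l + 4)² = (4 + 4*l)²)
((u(-8) - 17)*(17 + d(1)) - 23)*B(-9) = ((-⅛*(-8)² - 17)*(17 + 24) - 23)*(16*(1 - 9)²) = ((-⅛*64 - 17)*41 - 23)*(16*(-8)²) = ((-8 - 17)*41 - 23)*(16*64) = (-25*41 - 23)*1024 = (-1025 - 23)*1024 = -1048*1024 = -1073152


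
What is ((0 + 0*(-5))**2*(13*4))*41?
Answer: 0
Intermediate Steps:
((0 + 0*(-5))**2*(13*4))*41 = ((0 + 0)**2*52)*41 = (0**2*52)*41 = (0*52)*41 = 0*41 = 0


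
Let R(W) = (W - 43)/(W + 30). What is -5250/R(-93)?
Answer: -165375/68 ≈ -2432.0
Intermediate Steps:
R(W) = (-43 + W)/(30 + W)
-5250/R(-93) = -5250*(30 - 93)/(-43 - 93) = -5250/(-136/(-63)) = -5250/((-1/63*(-136))) = -5250/136/63 = -5250*63/136 = -165375/68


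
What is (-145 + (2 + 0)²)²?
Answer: 19881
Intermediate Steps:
(-145 + (2 + 0)²)² = (-145 + 2²)² = (-145 + 4)² = (-141)² = 19881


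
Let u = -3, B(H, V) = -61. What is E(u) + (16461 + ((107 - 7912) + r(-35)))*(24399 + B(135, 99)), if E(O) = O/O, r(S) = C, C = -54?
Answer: 209355477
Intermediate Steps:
r(S) = -54
E(O) = 1
E(u) + (16461 + ((107 - 7912) + r(-35)))*(24399 + B(135, 99)) = 1 + (16461 + ((107 - 7912) - 54))*(24399 - 61) = 1 + (16461 + (-7805 - 54))*24338 = 1 + (16461 - 7859)*24338 = 1 + 8602*24338 = 1 + 209355476 = 209355477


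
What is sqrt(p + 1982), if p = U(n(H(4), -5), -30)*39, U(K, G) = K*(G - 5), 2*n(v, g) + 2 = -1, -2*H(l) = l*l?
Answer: sqrt(16118)/2 ≈ 63.478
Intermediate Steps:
H(l) = -l**2/2 (H(l) = -l*l/2 = -l**2/2)
n(v, g) = -3/2 (n(v, g) = -1 + (1/2)*(-1) = -1 - 1/2 = -3/2)
U(K, G) = K*(-5 + G)
p = 4095/2 (p = -3*(-5 - 30)/2*39 = -3/2*(-35)*39 = (105/2)*39 = 4095/2 ≈ 2047.5)
sqrt(p + 1982) = sqrt(4095/2 + 1982) = sqrt(8059/2) = sqrt(16118)/2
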